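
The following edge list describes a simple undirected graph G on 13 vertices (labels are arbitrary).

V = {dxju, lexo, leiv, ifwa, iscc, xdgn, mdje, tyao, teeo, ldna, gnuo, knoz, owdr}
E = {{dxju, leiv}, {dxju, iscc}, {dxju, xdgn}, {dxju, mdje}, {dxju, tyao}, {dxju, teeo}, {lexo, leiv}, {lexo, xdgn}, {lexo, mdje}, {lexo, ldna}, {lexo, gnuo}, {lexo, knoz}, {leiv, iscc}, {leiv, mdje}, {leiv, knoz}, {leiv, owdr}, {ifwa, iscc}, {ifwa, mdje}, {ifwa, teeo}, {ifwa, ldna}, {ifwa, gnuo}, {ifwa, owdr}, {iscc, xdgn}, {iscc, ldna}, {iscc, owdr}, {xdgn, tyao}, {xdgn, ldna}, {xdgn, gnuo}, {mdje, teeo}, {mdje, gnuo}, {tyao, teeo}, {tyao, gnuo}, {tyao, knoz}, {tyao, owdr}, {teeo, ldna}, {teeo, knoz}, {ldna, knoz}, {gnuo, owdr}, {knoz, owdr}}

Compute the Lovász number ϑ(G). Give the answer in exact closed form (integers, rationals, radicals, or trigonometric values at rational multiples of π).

deg(ifwa) = 6; N(ifwa) = {iscc, mdje, teeo, ldna, gnuo, owdr}.
deg(xdgn) = 6; N(xdgn) = {dxju, lexo, iscc, tyao, ldna, gnuo}.
N(gnuo) = {lexo, ifwa, xdgn, mdje, tyao, owdr}, |N(gnuo)| = 6.
N(teeo) = {dxju, ifwa, mdje, tyao, ldna, knoz}, |N(teeo)| = 6.
Regular of degree 6 on 13 vertices: Paley(13): SR with (k,λ,μ)=(6,2,3).
Distinct eigenvalues (to 6 d.p.): [6.0, 1.302776, -2.302776].
λ_max=6, λ_min=-sqrt(13)/2 - 1/2; ϑ = −13·λ_min/(λ_max−λ_min) = sqrt(13).
= 3.605551… (decimal).

sqrt(13)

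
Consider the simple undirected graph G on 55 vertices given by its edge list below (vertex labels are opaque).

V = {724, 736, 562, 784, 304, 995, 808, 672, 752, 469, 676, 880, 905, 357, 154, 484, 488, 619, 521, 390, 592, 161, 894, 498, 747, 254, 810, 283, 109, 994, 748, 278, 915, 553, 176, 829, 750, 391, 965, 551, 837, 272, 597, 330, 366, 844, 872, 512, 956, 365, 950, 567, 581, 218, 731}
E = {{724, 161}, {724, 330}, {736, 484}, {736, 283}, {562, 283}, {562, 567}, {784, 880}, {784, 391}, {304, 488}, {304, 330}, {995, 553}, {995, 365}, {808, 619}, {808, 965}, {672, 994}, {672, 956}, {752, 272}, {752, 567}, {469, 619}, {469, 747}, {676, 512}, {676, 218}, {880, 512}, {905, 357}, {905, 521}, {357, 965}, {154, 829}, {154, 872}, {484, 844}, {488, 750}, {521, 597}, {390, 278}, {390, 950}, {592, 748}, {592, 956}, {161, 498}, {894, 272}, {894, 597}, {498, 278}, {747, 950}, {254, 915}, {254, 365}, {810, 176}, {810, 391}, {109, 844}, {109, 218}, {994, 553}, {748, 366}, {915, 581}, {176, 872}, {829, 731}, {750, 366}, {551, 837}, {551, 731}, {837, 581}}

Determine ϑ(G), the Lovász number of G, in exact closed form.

55*cos(pi/55)/(cos(pi/55) + 1)

N(965) = {808, 357}, |N(965)| = 2.
Vertex 521 has 2 neighbors: 905, 597.
N(176) = {810, 872}, |N(176)| = 2.
N(592) = {748, 956}, |N(592)| = 2.
Regular of degree 2 on 55 vertices: the odd cycle C_{55}.
The 28 distinct eigenvalues: [2.0, 1.98696, 1.94802, 1.88369, 1.7948, 1.68251, 1.54828, 1.39388, 1.2213, 1.03279, 0.83083, 0.61803, 0.39718, 0.17115, -0.05711, -0.28463, -0.50844, -0.72562, -0.93333, -1.12889, -1.30972, -1.47348, -1.61803, -1.74149, -1.84225, -1.91899, -1.97071, -1.99674].
Lovász (edge-transitive): ϑ = −55·(-2*cos(pi/55))/((2)−(-2*cos(pi/55))) = 55*cos(pi/55)/(cos(pi/55) + 1).
Numerically 27.477556878.
Sandwich: α(G)=27 ≤ ϑ(G)=55*cos(pi/55)/(cos(pi/55) + 1) ≤ χ(Ḡ)=28 (both strict).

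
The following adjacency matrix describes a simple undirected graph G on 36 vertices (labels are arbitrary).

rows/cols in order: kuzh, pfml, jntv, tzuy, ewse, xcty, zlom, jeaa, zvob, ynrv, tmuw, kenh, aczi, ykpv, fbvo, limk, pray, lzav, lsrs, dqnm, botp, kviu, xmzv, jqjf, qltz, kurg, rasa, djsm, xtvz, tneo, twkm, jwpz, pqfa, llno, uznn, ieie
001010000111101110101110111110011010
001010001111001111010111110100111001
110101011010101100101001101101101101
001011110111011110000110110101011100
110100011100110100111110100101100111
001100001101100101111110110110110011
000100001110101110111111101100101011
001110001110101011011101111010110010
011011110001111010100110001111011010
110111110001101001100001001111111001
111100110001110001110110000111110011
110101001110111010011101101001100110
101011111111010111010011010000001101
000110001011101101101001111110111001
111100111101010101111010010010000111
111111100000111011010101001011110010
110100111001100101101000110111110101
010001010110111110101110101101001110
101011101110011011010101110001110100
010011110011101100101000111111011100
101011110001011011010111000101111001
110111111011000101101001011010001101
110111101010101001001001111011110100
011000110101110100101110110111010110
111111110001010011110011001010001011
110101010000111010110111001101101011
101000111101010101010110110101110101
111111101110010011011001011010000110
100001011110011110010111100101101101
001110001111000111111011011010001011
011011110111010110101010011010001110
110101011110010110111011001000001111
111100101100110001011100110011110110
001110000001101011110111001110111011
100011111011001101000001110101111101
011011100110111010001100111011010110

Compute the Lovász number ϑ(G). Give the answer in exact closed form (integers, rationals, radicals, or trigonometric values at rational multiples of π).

8

N(limk) = {kuzh, pfml, jntv, tzuy, ewse, xcty, zlom, aczi, ykpv, fbvo, pray, lzav, dqnm, kviu, jqjf, rasa, xtvz, tneo, twkm, jwpz, uznn}, |N(limk)| = 21.
N(pqfa) = {kuzh, pfml, jntv, tzuy, zlom, zvob, ynrv, aczi, ykpv, lzav, dqnm, botp, kviu, qltz, kurg, xtvz, tneo, twkm, jwpz, llno, uznn}, |N(pqfa)| = 21.
Vertex kuzh has 21 neighbors: jntv, ewse, ynrv, tmuw, kenh, aczi, fbvo, limk, pray, lsrs, botp, kviu, xmzv, qltz, kurg, rasa, djsm, xtvz, jwpz, pqfa, uznn.
Vertex botp has 21 neighbors: kuzh, jntv, ewse, xcty, zlom, jeaa, kenh, ykpv, fbvo, pray, lzav, dqnm, kviu, xmzv, jqjf, djsm, tneo, twkm, jwpz, pqfa, ieie.
deg(v) = 21 for all v (|V|=36); this is K(9,2), the Kneser graph.
Distinct eigenvalues (to 5 d.p.): [21.0, 1.0, -6.0].
Lovász (edge-transitive): ϑ = −36·(-6)/((21)−(-6)) = 8.
≈ 8.0000000 (to 7 d.p.).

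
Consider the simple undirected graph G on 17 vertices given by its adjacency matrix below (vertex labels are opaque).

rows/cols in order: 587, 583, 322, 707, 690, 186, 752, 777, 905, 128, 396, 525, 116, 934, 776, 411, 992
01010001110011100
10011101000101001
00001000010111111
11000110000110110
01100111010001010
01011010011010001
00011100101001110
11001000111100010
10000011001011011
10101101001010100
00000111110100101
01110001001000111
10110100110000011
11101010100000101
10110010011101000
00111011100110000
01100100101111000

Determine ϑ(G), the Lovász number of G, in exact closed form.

deg(690) = 8; N(690) = {583, 322, 186, 752, 777, 128, 934, 411}.
deg(186) = 8; N(186) = {583, 707, 690, 752, 128, 396, 116, 992}.
Vertex 992 has 8 neighbors: 583, 322, 186, 905, 396, 525, 116, 934.
deg(776) = 8; N(776) = {587, 322, 707, 752, 128, 396, 525, 934}.
deg(v) = 8 for all v (|V|=17); strongly regular (17,8,3,4).
The 3 distinct eigenvalues: [8.0, 1.561553, -2.561553].
ϑ = −N·λ_min/(λ_max−λ_min) = −17·(-sqrt(17)/2 - 1/2)/(8−(-sqrt(17)/2 - 1/2)) = sqrt(17).
ϑ(G) ≈ 4.123106.

sqrt(17)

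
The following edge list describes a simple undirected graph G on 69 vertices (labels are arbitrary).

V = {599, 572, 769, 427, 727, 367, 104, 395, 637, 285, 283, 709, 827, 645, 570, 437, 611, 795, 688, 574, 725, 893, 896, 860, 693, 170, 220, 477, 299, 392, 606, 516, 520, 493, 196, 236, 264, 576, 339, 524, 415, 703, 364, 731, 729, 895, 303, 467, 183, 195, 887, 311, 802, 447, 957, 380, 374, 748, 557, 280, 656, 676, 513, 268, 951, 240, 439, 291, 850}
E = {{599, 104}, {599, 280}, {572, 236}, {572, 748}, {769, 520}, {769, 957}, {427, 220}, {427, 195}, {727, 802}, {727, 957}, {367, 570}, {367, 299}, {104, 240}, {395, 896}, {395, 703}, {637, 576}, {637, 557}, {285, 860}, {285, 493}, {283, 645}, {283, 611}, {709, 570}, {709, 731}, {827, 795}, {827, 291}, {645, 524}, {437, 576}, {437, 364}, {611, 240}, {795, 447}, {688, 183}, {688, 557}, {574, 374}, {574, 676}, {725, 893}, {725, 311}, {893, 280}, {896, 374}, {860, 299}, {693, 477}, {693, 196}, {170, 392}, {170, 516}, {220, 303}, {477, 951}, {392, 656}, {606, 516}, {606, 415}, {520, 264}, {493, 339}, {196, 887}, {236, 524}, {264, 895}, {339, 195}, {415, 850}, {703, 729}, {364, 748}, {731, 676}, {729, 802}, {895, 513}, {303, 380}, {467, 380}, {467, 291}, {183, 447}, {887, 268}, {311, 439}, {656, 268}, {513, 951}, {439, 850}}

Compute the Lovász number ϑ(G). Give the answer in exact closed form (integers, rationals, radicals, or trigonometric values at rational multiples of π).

69*cos(pi/69)/(cos(pi/69) + 1)

Vertex 574 has 2 neighbors: 374, 676.
Vertex 570 has 2 neighbors: 367, 709.
Vertex 195 has 2 neighbors: 427, 339.
deg(467) = 2; N(467) = {380, 291}.
deg(v) = 2 for all v (|V|=69); this is C_{69}, the 69-cycle.
The 35 distinct eigenvalues: [2.0, 1.9917, 1.9669, 1.9258, 1.8688, 1.7963, 1.7088, 1.6073, 1.4924, 1.3651, 1.2265, 1.0778, 0.9201, 0.7548, 0.5833, 0.4069, 0.2272, 0.0455, -0.1365, -0.3174, -0.4956, -0.6698, -0.8384, -1.0, -1.1534, -1.2972, -1.4302, -1.5514, -1.6598, -1.7544, -1.8344, -1.8993, -1.9484, -1.9814, -1.9979].
Lovász: ϑ = −69(-2*cos(pi/69))/(2+-(-1)*2*cos(pi/69)) = 69*cos(pi/69)/(cos(pi/69) + 1).
ϑ(G) ≈ 34.4821141.
α=34, χ(Ḡ)=35; ϑ=69*cos(pi/69)/(cos(pi/69) + 1) lies between (both strict).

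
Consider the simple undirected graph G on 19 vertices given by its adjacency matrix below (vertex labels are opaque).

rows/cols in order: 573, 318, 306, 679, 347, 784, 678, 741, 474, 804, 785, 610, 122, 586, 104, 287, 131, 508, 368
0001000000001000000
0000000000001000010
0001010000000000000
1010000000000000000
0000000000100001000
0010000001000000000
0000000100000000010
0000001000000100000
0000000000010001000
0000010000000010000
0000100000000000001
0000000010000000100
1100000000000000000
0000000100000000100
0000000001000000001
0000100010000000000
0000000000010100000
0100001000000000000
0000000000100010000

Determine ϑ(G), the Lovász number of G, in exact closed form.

19*cos(pi/19)/(cos(pi/19) + 1)

N(573) = {679, 122}, |N(573)| = 2.
N(610) = {474, 131}, |N(610)| = 2.
N(122) = {573, 318}, |N(122)| = 2.
deg(104) = 2; N(104) = {804, 368}.
G on 19 vertices is 2-regular; this is C_{19}, the 19-cycle.
The 10 distinct eigenvalues: [2.0, 1.892, 1.578, 1.094, 0.491, -0.165, -0.803, -1.355, -1.759, -1.973].
λ_max=2, λ_min=-2*cos(pi/19); ϑ = −19·λ_min/(λ_max−λ_min) = 19*cos(pi/19)/(cos(pi/19) + 1).
Numerically 9.43477137.
α=9, χ(Ḡ)=10; ϑ=19*cos(pi/19)/(cos(pi/19) + 1) lies between (both strict).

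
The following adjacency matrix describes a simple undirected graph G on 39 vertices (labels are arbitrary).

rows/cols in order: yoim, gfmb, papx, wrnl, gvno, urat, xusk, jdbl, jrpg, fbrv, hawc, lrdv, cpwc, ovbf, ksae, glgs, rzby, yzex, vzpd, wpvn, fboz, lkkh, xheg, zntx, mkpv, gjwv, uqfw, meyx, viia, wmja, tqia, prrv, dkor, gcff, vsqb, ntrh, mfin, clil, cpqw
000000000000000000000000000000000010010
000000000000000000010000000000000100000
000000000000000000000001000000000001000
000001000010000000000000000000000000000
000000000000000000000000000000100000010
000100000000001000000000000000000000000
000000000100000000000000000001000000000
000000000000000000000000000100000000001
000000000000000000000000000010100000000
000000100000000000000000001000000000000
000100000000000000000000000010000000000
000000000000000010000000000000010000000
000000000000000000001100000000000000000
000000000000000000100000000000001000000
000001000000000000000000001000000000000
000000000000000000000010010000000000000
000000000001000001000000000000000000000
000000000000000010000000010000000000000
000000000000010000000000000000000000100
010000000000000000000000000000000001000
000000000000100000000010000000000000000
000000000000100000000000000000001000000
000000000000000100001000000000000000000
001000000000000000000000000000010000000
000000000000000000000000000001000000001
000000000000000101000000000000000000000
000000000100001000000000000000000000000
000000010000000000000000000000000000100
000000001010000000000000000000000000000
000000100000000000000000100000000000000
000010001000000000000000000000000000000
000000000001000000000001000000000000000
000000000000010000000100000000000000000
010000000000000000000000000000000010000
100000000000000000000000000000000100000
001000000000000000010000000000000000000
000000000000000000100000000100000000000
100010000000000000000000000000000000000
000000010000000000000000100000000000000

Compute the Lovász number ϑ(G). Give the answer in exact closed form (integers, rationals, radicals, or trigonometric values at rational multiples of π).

39*cos(pi/39)/(cos(pi/39) + 1)

Vertex papx has 2 neighbors: zntx, ntrh.
N(xheg) = {glgs, fboz}, |N(xheg)| = 2.
deg(gcff) = 2; N(gcff) = {gfmb, vsqb}.
Vertex mkpv has 2 neighbors: wmja, cpqw.
Every vertex has degree 2 (N=39); connected 2-regular on 39 ⇒ C_{39}.
spec(A) ≈ [2.0, 1.974, 1.897, 1.771, 1.599, 1.385, 1.136, 0.857, 0.556, 0.241, -0.081, -0.4, -0.709, -1.0, -1.265, -1.497, -1.69, -1.84, -1.942, -1.994] (distinct, 3 d.p.).
−39·(-2*cos(pi/39)) / ((2)−(-2*cos(pi/39))) = 39*cos(pi/39)/(cos(pi/39) + 1) = ϑ(G).
≈ 19.468332410 (to 9 d.p.).
Sandwich: α(G)=19 ≤ ϑ(G)=39*cos(pi/39)/(cos(pi/39) + 1) ≤ χ(Ḡ)=20 (both strict).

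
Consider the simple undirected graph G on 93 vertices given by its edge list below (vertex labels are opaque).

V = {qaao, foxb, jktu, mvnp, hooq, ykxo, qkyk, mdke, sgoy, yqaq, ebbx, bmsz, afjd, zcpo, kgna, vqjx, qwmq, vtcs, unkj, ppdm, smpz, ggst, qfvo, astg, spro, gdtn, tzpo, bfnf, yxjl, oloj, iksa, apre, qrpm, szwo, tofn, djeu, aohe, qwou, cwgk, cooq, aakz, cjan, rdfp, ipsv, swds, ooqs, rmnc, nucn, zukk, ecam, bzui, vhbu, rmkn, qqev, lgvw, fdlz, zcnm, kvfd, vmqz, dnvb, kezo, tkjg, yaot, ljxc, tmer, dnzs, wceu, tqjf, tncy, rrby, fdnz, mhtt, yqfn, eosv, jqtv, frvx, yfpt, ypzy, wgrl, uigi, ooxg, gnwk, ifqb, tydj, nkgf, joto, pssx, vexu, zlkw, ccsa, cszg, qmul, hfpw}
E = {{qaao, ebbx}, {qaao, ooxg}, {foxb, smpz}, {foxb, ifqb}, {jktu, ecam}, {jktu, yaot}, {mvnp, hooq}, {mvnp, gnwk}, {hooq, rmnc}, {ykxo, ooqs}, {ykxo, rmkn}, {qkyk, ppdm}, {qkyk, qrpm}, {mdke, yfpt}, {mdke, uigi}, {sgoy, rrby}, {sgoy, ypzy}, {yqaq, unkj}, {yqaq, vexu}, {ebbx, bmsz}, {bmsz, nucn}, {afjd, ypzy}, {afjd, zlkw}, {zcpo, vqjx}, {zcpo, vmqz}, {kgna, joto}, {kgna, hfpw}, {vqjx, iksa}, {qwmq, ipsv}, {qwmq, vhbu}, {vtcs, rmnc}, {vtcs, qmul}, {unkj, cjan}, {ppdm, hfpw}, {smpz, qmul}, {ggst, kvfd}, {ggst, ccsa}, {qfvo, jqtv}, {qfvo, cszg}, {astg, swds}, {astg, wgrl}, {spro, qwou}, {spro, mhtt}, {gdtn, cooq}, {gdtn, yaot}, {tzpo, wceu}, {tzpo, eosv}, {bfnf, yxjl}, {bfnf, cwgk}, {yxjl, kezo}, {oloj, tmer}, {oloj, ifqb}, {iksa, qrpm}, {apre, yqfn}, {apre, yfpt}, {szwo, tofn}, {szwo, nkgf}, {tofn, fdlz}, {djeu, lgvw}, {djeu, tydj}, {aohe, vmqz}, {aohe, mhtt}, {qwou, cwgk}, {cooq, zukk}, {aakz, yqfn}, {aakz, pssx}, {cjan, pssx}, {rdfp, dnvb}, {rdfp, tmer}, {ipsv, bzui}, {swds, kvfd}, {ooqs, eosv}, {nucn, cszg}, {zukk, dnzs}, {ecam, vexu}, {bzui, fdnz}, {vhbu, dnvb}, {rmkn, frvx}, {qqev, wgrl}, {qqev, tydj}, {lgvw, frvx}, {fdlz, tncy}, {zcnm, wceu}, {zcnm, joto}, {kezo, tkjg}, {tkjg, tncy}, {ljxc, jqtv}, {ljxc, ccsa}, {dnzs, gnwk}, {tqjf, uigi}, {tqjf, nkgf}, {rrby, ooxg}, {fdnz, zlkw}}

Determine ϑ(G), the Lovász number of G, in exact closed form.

93*cos(pi/93)/(cos(pi/93) + 1)

deg(lgvw) = 2; N(lgvw) = {djeu, frvx}.
N(bzui) = {ipsv, fdnz}, |N(bzui)| = 2.
N(vexu) = {yqaq, ecam}, |N(vexu)| = 2.
N(ebbx) = {qaao, bmsz}, |N(ebbx)| = 2.
Regular of degree 2 on 93 vertices: a single 93-cycle (edge-transitive).
The 47 distinct eigenvalues: [2.0, 1.995, 1.982, 1.959, 1.927, 1.887, 1.838, 1.78, 1.715, 1.642, 1.561, 1.473, 1.378, 1.277, 1.17, 1.058, 0.941, 0.82, 0.695, 0.566, 0.436, 0.303, 0.169, 0.034, -0.101, -0.236, -0.369, -0.501, -0.631, -0.758, -0.881, -1.0, -1.115, -1.224, -1.328, -1.426, -1.518, -1.602, -1.679, -1.749, -1.81, -1.864, -1.908, -1.944, -1.972, -1.99, -1.999].
With N=93: ϑ(G) = 93·(-(-1)*2*cos(pi/93))/(2−(-2*cos(pi/93))) = 93*cos(pi/93)/(cos(pi/93) + 1).
≈ 46.486731879 (to 9 d.p.).
46 ≤ 93*cos(pi/93)/(cos(pi/93) + 1) ≤ 47: both strict.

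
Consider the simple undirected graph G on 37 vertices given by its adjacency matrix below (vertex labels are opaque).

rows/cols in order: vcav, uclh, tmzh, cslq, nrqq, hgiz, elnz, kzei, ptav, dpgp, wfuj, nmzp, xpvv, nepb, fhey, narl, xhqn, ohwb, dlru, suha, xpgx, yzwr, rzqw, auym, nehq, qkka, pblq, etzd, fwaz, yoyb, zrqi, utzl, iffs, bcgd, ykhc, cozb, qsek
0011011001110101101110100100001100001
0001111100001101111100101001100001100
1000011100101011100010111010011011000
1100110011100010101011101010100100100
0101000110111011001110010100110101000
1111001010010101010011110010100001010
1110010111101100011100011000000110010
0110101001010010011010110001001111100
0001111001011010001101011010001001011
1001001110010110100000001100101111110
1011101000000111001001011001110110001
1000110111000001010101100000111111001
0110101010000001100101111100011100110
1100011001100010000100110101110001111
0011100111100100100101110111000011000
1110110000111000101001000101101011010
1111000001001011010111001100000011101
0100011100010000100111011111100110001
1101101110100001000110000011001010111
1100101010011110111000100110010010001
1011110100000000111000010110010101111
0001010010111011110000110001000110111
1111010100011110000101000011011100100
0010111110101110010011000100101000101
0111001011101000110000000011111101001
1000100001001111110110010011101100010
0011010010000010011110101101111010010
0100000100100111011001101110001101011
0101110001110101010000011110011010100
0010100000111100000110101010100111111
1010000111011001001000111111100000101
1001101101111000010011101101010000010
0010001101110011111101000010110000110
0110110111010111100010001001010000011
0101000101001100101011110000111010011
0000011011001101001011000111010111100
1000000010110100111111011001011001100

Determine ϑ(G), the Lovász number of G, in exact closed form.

sqrt(37)

N(rzqw) = {vcav, uclh, tmzh, cslq, hgiz, kzei, nmzp, xpvv, nepb, fhey, suha, yzwr, pblq, etzd, yoyb, zrqi, utzl, ykhc}, |N(rzqw)| = 18.
Vertex xpgx has 18 neighbors: vcav, tmzh, cslq, nrqq, hgiz, kzei, xhqn, ohwb, dlru, auym, qkka, pblq, yoyb, utzl, bcgd, ykhc, cozb, qsek.
N(xpvv) = {uclh, tmzh, nrqq, elnz, ptav, narl, xhqn, suha, yzwr, rzqw, auym, nehq, qkka, yoyb, zrqi, utzl, ykhc, cozb}, |N(xpvv)| = 18.
N(etzd) = {uclh, kzei, wfuj, nepb, fhey, narl, ohwb, dlru, yzwr, rzqw, nehq, qkka, pblq, zrqi, utzl, bcgd, cozb, qsek}, |N(etzd)| = 18.
Regular of degree 18 on 37 vertices: SR(37,18,8,9) — a Paley graph.
spec(A) ≈ [18.0, 2.54138, -3.54138] (distinct, 5 d.p.).
−37·(-sqrt(37)/2 - 1/2) / ((18)−(-sqrt(37)/2 - 1/2)) = sqrt(37) = ϑ(G).
= 6.0828… (decimal).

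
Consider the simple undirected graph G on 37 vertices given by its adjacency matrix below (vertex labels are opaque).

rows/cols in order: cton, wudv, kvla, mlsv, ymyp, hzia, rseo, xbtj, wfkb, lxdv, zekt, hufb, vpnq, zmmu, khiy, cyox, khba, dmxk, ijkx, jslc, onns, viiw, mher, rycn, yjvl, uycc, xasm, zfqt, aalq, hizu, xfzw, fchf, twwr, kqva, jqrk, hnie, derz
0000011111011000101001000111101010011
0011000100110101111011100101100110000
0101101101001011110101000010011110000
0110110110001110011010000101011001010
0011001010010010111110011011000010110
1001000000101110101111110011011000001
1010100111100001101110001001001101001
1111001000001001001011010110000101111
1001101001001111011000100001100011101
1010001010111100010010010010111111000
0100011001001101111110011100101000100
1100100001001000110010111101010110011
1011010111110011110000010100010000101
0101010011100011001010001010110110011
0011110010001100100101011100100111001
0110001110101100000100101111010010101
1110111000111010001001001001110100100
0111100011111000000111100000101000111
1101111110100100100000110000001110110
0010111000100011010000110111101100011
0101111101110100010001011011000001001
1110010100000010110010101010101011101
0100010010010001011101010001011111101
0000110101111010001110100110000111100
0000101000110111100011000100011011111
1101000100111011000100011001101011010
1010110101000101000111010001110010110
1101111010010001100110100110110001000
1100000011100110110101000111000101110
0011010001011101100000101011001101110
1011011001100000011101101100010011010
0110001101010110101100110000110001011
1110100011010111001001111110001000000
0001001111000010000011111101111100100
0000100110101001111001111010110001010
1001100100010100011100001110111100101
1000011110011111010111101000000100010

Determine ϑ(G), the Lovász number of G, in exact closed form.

deg(zmmu) = 18; N(zmmu) = {wudv, mlsv, hzia, wfkb, lxdv, zekt, khiy, cyox, ijkx, onns, yjvl, xasm, aalq, hizu, fchf, twwr, hnie, derz}.
Vertex derz has 18 neighbors: cton, hzia, rseo, xbtj, wfkb, hufb, vpnq, zmmu, khiy, cyox, dmxk, jslc, onns, viiw, mher, yjvl, fchf, hnie.
N(jslc) = {kvla, ymyp, hzia, rseo, zekt, khiy, cyox, dmxk, mher, rycn, uycc, xasm, zfqt, aalq, xfzw, fchf, hnie, derz}, |N(jslc)| = 18.
Vertex khiy has 18 neighbors: kvla, mlsv, ymyp, hzia, wfkb, vpnq, zmmu, khba, jslc, viiw, rycn, yjvl, uycc, aalq, fchf, twwr, kqva, derz.
Every vertex has degree 18 (N=37); Paley(37): SR with (k,λ,μ)=(18,8,9).
spec(A) ≈ [18.0, 2.541381, -3.541381] (distinct, 6 d.p.).
λ_max=18, λ_min=-sqrt(37)/2 - 1/2; ϑ = −37·λ_min/(λ_max−λ_min) = sqrt(37).
ϑ(G) ≈ 6.08276.

sqrt(37)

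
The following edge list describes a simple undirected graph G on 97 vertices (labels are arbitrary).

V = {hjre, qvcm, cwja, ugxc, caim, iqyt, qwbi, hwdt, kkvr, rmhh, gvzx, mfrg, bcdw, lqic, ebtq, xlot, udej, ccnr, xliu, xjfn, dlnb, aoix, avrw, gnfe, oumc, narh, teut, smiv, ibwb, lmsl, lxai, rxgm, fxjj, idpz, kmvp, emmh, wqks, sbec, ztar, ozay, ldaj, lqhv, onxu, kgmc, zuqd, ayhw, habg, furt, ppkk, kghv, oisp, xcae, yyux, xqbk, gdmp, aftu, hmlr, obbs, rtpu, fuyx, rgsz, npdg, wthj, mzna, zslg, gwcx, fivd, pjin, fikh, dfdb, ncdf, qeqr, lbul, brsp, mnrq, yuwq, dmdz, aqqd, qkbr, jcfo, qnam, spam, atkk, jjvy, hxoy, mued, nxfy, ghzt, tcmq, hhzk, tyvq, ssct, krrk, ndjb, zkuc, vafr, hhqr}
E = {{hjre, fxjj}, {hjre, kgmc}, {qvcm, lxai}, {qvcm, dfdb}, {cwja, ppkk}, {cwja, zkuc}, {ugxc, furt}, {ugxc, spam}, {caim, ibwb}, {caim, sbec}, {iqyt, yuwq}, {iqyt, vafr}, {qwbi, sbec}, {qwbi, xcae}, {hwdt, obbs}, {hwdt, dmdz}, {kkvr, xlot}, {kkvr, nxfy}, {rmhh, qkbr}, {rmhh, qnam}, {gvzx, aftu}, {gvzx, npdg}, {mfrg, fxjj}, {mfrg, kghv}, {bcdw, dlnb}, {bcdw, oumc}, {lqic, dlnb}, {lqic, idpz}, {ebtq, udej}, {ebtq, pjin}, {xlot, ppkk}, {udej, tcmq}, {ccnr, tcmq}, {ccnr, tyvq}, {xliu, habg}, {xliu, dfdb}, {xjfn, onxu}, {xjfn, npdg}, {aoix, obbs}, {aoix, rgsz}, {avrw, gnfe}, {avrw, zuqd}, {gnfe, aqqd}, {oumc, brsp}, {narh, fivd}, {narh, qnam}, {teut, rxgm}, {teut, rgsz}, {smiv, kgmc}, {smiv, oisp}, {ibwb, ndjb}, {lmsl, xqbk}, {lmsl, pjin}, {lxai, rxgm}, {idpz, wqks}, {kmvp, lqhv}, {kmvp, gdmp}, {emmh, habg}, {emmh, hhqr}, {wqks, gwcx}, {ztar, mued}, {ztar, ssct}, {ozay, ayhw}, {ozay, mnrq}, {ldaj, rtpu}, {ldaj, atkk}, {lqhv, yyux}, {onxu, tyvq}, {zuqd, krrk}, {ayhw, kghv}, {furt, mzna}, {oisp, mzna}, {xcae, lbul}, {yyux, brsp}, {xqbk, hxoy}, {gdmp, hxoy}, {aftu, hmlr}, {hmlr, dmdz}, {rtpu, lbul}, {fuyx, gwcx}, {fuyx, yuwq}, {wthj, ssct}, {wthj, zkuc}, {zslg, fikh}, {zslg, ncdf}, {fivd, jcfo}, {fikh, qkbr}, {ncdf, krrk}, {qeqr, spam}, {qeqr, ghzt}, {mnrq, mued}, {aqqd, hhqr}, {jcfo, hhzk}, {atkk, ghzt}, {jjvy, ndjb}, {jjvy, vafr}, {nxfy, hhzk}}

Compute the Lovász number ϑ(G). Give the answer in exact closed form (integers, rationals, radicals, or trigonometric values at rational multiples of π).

97*cos(pi/97)/(cos(pi/97) + 1)

deg(oumc) = 2; N(oumc) = {bcdw, brsp}.
N(hxoy) = {xqbk, gdmp}, |N(hxoy)| = 2.
deg(krrk) = 2; N(krrk) = {zuqd, ncdf}.
deg(iqyt) = 2; N(iqyt) = {yuwq, vafr}.
G on 97 vertices is 2-regular; a single 97-cycle (edge-transitive).
The 49 distinct eigenvalues: [2.0, 1.995806, 1.98324, 1.962356, 1.933242, 1.896018, 1.850842, 1.797903, 1.737423, 1.669656, 1.594886, 1.513426, 1.425618, 1.33183, 1.232457, 1.127914, 1.01864, 0.905094, 0.787752, 0.667105, 0.54366, 0.417935, 0.290457, 0.161761, 0.032386, -0.097124, -0.226228, -0.354382, -0.48105, -0.6057, -0.72781, -0.846867, -0.962372, -1.07384, -1.180805, -1.282816, -1.379448, -1.470293, -1.554971, -1.633127, -1.704434, -1.768591, -1.82533, -1.874413, -1.915635, -1.948821, -1.973833, -1.990567, -1.998951].
−97·(-2*cos(pi/97)) / ((2)−(-2*cos(pi/97))) = 97*cos(pi/97)/(cos(pi/97) + 1) = ϑ(G).
= 48.487279… (decimal).
Sandwich: α(G)=48 ≤ ϑ(G)=97*cos(pi/97)/(cos(pi/97) + 1) ≤ χ(Ḡ)=49 (both strict).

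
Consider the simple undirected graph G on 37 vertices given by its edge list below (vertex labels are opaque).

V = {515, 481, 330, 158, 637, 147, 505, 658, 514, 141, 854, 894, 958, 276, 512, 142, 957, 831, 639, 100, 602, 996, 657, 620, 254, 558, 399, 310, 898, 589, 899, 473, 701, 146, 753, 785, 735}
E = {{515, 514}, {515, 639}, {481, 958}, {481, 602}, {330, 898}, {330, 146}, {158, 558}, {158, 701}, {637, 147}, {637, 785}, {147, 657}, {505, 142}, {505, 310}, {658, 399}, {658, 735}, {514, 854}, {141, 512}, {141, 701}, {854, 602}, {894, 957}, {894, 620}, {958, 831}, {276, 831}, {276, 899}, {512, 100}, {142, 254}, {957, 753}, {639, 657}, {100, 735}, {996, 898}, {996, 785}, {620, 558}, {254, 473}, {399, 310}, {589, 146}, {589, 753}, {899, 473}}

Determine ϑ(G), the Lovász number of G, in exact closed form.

N(958) = {481, 831}, |N(958)| = 2.
N(899) = {276, 473}, |N(899)| = 2.
N(701) = {158, 141}, |N(701)| = 2.
deg(894) = 2; N(894) = {957, 620}.
Regular of degree 2 on 37 vertices: a single 37-cycle (edge-transitive).
spec(A) ≈ [2.0, 1.97123, 1.88575, 1.74603, 1.55607, 1.32135, 1.04861, 0.74571, 0.42136, 0.08488, -0.25404, -0.58565, -0.90041, -1.18927, -1.44391, -1.65702, -1.82246, -1.93547, -1.99279] (distinct, 5 d.p.).
−37·(-2*cos(pi/37)) / ((2)−(-2*cos(pi/37))) = 37*cos(pi/37)/(cos(pi/37) + 1) = ϑ(G).
= 18.4666… (decimal).
Check 18 ≤ 37*cos(pi/37)/(cos(pi/37) + 1) ≤ 19: both strict.

37*cos(pi/37)/(cos(pi/37) + 1)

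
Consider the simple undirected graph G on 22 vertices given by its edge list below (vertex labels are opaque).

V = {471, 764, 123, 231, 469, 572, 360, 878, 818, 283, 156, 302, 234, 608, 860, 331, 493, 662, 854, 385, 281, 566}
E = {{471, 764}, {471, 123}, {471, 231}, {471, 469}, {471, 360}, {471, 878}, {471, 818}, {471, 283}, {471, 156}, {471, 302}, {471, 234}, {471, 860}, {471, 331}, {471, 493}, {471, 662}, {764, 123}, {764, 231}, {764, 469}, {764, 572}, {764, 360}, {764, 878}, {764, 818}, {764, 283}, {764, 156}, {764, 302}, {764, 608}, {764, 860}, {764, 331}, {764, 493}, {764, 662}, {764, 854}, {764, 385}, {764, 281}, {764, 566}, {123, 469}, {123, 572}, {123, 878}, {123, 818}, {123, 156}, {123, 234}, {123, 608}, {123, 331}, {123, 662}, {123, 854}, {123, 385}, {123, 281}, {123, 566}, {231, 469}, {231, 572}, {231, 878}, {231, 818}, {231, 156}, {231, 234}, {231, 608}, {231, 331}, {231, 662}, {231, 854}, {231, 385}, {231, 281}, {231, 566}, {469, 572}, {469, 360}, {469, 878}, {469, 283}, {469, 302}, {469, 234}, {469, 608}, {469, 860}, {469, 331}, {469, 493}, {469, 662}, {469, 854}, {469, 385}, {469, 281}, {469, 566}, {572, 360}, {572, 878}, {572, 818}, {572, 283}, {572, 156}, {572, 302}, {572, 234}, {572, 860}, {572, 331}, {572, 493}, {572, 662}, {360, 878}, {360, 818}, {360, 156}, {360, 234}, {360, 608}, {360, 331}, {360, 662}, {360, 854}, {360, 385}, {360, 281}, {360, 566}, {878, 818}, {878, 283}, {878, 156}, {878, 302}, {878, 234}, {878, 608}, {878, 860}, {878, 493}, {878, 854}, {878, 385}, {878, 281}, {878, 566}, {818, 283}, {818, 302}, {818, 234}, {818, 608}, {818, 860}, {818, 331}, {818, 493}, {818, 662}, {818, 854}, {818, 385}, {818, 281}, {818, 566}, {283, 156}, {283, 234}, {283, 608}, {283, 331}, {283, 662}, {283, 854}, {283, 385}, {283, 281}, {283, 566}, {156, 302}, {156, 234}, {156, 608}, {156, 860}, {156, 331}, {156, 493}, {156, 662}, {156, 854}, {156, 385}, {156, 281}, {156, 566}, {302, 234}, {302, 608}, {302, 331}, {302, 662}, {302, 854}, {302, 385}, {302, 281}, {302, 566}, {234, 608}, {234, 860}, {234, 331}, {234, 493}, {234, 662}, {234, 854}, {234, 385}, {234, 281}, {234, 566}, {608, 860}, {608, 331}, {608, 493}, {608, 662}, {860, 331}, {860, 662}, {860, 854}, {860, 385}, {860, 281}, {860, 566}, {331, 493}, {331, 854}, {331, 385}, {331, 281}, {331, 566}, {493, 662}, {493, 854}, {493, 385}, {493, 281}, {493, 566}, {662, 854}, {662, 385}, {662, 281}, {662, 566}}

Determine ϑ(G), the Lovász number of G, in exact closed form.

N(156) = {471, 764, 123, 231, 572, 360, 878, 283, 302, 234, 608, 860, 331, 493, 662, 854, 385, 281, 566}, |N(156)| = 19.
Vertex 283 has 15 neighbors: 471, 764, 469, 572, 878, 818, 156, 234, 608, 331, 662, 854, 385, 281, 566.
N(493) = {471, 764, 469, 572, 878, 818, 156, 234, 608, 331, 662, 854, 385, 281, 566}, |N(493)| = 15.
Vertex 572 has 15 neighbors: 764, 123, 231, 469, 360, 878, 818, 283, 156, 302, 234, 860, 331, 493, 662.
G = K_{7,7,3,3,2}: α = 7 = χ(Ḡ), so ϑ = 7.
ϑ(G) ≈ 7.000000000.
7 ≤ 7 ≤ 7: collapsed.

7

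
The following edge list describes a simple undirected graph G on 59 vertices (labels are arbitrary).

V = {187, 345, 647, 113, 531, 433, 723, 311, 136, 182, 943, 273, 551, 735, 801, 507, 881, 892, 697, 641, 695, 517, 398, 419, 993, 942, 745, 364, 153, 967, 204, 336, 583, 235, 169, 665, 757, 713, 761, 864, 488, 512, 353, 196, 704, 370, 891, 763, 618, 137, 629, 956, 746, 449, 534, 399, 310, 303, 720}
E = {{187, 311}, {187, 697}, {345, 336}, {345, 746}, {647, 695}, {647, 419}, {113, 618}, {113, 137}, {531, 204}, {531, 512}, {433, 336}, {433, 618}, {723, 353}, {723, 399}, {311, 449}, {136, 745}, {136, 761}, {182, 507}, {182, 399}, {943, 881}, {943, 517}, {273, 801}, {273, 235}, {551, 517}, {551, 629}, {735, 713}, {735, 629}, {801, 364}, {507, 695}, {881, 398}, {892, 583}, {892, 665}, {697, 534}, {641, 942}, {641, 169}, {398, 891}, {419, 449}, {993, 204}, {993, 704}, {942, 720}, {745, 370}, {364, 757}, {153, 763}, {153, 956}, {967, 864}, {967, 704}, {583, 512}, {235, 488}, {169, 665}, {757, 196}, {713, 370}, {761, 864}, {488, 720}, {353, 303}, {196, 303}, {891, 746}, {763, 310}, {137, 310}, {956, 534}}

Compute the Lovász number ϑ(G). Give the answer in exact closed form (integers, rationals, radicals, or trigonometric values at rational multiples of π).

59*cos(pi/59)/(cos(pi/59) + 1)

Vertex 449 has 2 neighbors: 311, 419.
Vertex 720 has 2 neighbors: 942, 488.
Vertex 113 has 2 neighbors: 618, 137.
Vertex 433 has 2 neighbors: 336, 618.
59-vertex 2-regular graph: the odd cycle C_{59}.
The 30 distinct eigenvalues: [2.0, 1.9887, 1.9548, 1.8988, 1.8213, 1.7231, 1.6054, 1.4695, 1.317, 1.1496, 0.9691, 0.7776, 0.5774, 0.3706, 0.1596, -0.0532, -0.2655, -0.4747, -0.6785, -0.8746, -1.0608, -1.235, -1.3953, -1.5397, -1.6666, -1.7747, -1.8627, -1.9295, -1.9745, -1.9972].
λ_max=2, λ_min=-2*cos(pi/59); ϑ = −59·λ_min/(λ_max−λ_min) = 59*cos(pi/59)/(cos(pi/59) + 1).
≈ 29.47908 (to 5 d.p.).
Sandwich: α(G)=29 ≤ ϑ(G)=59*cos(pi/59)/(cos(pi/59) + 1) ≤ χ(Ḡ)=30 (both strict).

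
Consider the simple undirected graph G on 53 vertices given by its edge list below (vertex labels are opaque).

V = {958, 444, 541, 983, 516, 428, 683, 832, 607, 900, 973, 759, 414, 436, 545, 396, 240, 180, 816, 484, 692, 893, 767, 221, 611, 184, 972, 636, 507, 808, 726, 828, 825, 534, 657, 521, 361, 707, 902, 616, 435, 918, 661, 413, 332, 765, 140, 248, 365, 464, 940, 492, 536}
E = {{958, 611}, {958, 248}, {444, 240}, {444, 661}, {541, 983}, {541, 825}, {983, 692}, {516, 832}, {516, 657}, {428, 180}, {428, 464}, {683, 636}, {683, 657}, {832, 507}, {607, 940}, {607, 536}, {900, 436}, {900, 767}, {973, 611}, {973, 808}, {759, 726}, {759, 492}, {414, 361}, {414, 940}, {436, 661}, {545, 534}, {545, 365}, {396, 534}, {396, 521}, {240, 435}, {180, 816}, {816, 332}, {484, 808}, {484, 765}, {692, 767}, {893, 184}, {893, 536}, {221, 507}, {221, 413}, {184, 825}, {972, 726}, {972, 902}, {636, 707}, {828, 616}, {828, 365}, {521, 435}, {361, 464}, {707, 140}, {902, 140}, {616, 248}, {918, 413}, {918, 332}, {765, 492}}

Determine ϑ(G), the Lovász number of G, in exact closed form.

deg(507) = 2; N(507) = {832, 221}.
N(444) = {240, 661}, |N(444)| = 2.
N(545) = {534, 365}, |N(545)| = 2.
Vertex 516 has 2 neighbors: 832, 657.
Regular of degree 2 on 53 vertices: connected 2-regular on 53 ⇒ C_{53}.
The 27 distinct eigenvalues: [2.0, 1.986, 1.944, 1.875, 1.779, 1.659, 1.515, 1.35, 1.166, 0.966, 0.752, 0.527, 0.295, 0.059, -0.178, -0.412, -0.641, -0.86, -1.068, -1.26, -1.435, -1.59, -1.722, -1.83, -1.913, -1.968, -1.996].
With N=53: ϑ(G) = 53·(-(-1)*2*cos(pi/53))/(2−(-2*cos(pi/53))) = 53*cos(pi/53)/(cos(pi/53) + 1).
≈ 26.4767 (to 4 d.p.).
Lovász sandwich 26 ≤ 53*cos(pi/53)/(cos(pi/53) + 1) ≤ 27: both strict.

53*cos(pi/53)/(cos(pi/53) + 1)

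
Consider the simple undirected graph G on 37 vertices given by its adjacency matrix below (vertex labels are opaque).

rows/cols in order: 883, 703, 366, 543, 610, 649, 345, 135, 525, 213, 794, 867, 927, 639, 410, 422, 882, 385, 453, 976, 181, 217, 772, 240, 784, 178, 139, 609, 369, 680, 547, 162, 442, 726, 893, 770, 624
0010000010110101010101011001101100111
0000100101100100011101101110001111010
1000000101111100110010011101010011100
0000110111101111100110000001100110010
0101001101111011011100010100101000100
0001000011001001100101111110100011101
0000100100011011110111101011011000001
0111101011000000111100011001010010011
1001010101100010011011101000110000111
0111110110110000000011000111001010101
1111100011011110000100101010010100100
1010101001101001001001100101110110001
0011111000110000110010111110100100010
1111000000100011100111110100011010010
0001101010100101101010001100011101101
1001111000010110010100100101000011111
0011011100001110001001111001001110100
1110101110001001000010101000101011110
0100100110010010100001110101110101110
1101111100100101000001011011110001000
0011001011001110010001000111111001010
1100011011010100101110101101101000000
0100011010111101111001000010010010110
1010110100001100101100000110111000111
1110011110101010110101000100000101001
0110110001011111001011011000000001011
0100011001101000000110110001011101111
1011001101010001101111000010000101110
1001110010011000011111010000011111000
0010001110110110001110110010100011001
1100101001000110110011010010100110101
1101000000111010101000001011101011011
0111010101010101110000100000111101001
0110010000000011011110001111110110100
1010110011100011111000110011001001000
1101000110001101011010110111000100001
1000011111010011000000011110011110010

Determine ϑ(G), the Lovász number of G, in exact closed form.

sqrt(37)

N(139) = {703, 649, 345, 213, 794, 927, 976, 181, 772, 240, 609, 680, 547, 162, 726, 893, 770, 624}, |N(139)| = 18.
deg(772) = 18; N(772) = {703, 649, 345, 525, 794, 867, 927, 639, 422, 882, 385, 453, 217, 139, 680, 442, 893, 770}.
Vertex 770 has 18 neighbors: 883, 703, 543, 135, 525, 927, 639, 422, 385, 453, 181, 772, 240, 178, 139, 609, 162, 624.
Vertex 369 has 18 neighbors: 883, 543, 610, 649, 525, 867, 927, 385, 453, 976, 181, 217, 240, 680, 547, 162, 442, 726.
37-vertex 18-regular graph: Paley(37): SR with (k,λ,μ)=(18,8,9).
Distinct eigenvalues (to 6 d.p.): [18.0, 2.541381, -3.541381].
−37·(-sqrt(37)/2 - 1/2) / ((18)−(-sqrt(37)/2 - 1/2)) = sqrt(37) = ϑ(G).
Numerically 6.08276253.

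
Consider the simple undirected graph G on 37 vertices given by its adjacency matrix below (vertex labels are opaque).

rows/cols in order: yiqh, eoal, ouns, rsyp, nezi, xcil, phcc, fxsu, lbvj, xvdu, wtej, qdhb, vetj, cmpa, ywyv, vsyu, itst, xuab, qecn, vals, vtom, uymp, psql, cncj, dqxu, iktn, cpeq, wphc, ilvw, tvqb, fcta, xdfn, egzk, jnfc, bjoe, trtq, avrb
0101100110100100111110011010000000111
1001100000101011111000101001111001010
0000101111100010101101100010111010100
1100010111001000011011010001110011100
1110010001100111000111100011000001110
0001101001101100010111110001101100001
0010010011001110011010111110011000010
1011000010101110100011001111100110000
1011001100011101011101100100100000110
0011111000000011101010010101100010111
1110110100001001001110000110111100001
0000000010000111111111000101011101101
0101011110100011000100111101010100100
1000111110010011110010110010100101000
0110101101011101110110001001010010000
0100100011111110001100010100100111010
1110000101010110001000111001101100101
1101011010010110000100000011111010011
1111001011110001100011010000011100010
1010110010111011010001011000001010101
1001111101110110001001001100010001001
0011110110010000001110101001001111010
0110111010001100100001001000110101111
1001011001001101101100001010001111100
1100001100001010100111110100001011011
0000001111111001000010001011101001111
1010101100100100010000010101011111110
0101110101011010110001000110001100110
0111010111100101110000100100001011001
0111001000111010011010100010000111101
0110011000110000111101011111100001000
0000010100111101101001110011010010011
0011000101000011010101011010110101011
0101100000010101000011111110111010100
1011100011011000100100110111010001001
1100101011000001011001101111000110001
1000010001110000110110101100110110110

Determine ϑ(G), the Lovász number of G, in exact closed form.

Vertex cmpa has 18 neighbors: yiqh, nezi, xcil, phcc, fxsu, lbvj, qdhb, ywyv, vsyu, itst, xuab, vtom, psql, cncj, cpeq, ilvw, xdfn, jnfc.
N(qecn) = {yiqh, eoal, ouns, rsyp, phcc, lbvj, xvdu, wtej, qdhb, vsyu, itst, vtom, uymp, cncj, tvqb, fcta, xdfn, trtq}, |N(qecn)| = 18.
deg(vsyu) = 18; N(vsyu) = {eoal, nezi, lbvj, xvdu, wtej, qdhb, vetj, cmpa, ywyv, qecn, vals, cncj, iktn, ilvw, xdfn, egzk, jnfc, trtq}.
deg(cncj) = 18; N(cncj) = {yiqh, rsyp, xcil, phcc, xvdu, vetj, cmpa, vsyu, itst, qecn, vals, dqxu, cpeq, fcta, xdfn, egzk, jnfc, bjoe}.
37-vertex 18-regular graph: Paley(37): SR with (k,λ,μ)=(18,8,9).
spec(A) ≈ [18.0, 2.541381, -3.541381] (distinct, 6 d.p.).
Lovász (edge-transitive): ϑ = −37·(-sqrt(37)/2 - 1/2)/((18)−(-sqrt(37)/2 - 1/2)) = sqrt(37).
= 6.08276253… (decimal).

sqrt(37)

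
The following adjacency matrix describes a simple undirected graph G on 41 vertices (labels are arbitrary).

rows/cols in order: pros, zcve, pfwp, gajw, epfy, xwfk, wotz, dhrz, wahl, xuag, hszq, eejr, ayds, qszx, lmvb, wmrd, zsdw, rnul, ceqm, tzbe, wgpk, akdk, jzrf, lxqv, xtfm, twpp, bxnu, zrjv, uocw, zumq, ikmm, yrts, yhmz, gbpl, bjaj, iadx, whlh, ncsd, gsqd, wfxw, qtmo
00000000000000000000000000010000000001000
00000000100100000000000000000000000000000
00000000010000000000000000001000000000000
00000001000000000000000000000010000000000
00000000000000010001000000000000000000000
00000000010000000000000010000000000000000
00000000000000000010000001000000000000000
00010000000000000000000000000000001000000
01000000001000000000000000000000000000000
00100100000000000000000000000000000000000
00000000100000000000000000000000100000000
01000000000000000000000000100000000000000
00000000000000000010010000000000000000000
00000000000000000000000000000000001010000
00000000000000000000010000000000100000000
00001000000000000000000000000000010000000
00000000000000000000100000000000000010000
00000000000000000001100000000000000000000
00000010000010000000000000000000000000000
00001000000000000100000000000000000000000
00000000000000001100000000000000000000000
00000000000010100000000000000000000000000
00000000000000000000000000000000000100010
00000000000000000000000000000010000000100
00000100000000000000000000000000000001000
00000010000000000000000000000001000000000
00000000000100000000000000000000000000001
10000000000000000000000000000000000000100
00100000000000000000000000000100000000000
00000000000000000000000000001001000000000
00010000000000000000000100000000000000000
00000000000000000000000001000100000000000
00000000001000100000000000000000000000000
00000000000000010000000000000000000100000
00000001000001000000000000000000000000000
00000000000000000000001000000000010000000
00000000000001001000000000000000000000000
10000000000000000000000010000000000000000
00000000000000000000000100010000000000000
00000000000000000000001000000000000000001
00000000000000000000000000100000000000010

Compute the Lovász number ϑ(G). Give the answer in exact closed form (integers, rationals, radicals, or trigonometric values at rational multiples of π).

41*cos(pi/41)/(cos(pi/41) + 1)

Vertex lxqv has 2 neighbors: ikmm, gsqd.
N(wahl) = {zcve, hszq}, |N(wahl)| = 2.
deg(pfwp) = 2; N(pfwp) = {xuag, uocw}.
N(xuag) = {pfwp, xwfk}, |N(xuag)| = 2.
G on 41 vertices is 2-regular; this is C_{41}, the 41-cycle.
Distinct eigenvalues (to 4 d.p.): [2.0, 1.9766, 1.9068, 1.7923, 1.6359, 1.441, 1.2125, 0.9554, 0.676, 0.3808, 0.0766, -0.2294, -0.53, -0.8181, -1.0871, -1.3307, -1.543, -1.7191, -1.855, -1.9474, -1.9941].
Lovász: ϑ = −41(-2*cos(pi/41))/(2+-(-1)*2*cos(pi/41)) = 41*cos(pi/41)/(cos(pi/41) + 1).
= 20.46988027… (decimal).
α=20, χ(Ḡ)=21; ϑ=41*cos(pi/41)/(cos(pi/41) + 1) lies between (both strict).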